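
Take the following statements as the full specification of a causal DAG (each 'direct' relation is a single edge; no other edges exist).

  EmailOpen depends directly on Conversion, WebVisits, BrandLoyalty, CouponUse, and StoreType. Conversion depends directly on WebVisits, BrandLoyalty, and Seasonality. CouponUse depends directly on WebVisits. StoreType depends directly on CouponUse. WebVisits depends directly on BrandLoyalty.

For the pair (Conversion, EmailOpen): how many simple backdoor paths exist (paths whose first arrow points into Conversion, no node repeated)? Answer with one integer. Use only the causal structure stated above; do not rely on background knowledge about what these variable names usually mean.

A backdoor path from Conversion to EmailOpen is any simple undirected path whose first edge points into Conversion (i.e. leaves Conversion via a parent).
Parents of Conversion: {BrandLoyalty, Seasonality, WebVisits}.
Enumerating:
  P1: Conversion <- BrandLoyalty -> WebVisits -> CouponUse -> StoreType -> EmailOpen
  P2: Conversion <- BrandLoyalty -> WebVisits -> CouponUse -> EmailOpen
  P3: Conversion <- BrandLoyalty -> WebVisits -> EmailOpen
  P4: Conversion <- BrandLoyalty -> EmailOpen
  P5: Conversion <- WebVisits <- BrandLoyalty -> EmailOpen
  P6: Conversion <- WebVisits -> CouponUse -> StoreType -> EmailOpen
  P7: Conversion <- WebVisits -> CouponUse -> EmailOpen
  P8: Conversion <- WebVisits -> EmailOpen
That exhausts the simple backdoor paths. Count: 8.

8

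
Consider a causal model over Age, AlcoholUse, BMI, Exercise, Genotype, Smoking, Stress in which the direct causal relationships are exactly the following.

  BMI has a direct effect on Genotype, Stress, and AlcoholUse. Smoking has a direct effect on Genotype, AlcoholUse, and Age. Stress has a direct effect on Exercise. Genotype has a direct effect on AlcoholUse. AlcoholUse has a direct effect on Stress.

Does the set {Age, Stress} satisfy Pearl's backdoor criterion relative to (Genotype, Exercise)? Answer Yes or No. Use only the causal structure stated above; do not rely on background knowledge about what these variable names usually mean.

Backdoor paths from Genotype to Exercise (paths whose first edge points into Genotype):
  P1: Genotype <- BMI -> AlcoholUse -> Stress -> Exercise
  P2: Genotype <- BMI -> Stress -> Exercise
  P3: Genotype <- Smoking -> AlcoholUse <- BMI -> Stress -> Exercise
  P4: Genotype <- Smoking -> AlcoholUse -> Stress -> Exercise
Condition 1 (no descendant of Genotype in the set): FAILS — Stress is a descendant of Genotype.
Condition 2 (every backdoor path blocked by {Age, Stress}):
  P1: blocked at chain node Stress ∈ conditioning set.
  P2: blocked at chain node Stress ∈ conditioning set.
  P3: blocked at chain node Stress ∈ conditioning set.
  P4: blocked at chain node Stress ∈ conditioning set.
{Age, Stress} does not satisfy the backdoor criterion.

No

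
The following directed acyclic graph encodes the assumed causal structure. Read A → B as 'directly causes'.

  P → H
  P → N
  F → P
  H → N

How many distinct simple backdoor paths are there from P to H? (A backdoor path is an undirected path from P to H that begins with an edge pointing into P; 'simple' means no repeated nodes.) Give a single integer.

0

A backdoor path from P to H is any simple undirected path whose first edge points into P (i.e. leaves P via a parent).
Parents of P: {F}.
No simple path from any parent of P reaches H without revisiting P, so there are no backdoor paths.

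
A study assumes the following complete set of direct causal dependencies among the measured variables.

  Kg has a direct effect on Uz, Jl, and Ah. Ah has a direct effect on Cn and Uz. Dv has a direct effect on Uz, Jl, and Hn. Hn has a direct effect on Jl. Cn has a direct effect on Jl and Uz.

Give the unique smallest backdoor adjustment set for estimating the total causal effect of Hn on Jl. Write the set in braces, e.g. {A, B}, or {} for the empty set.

Variables eligible for adjustment (non-descendants of Hn, excluding Hn and Jl): {Ah, Cn, Dv, Kg, Uz}.
Backdoor paths from Hn to Jl:
  P1: Hn <- Dv -> Uz <- Kg -> Ah -> Cn -> Jl
  P2: Hn <- Dv -> Uz <- Kg -> Jl
  P3: Hn <- Dv -> Uz <- Ah <- Kg -> Jl
  P4: Hn <- Dv -> Uz <- Ah -> Cn -> Jl
  P5: Hn <- Dv -> Uz <- Cn <- Ah <- Kg -> Jl
  P6: Hn <- Dv -> Uz <- Cn -> Jl
  P7: Hn <- Dv -> Jl
The empty set is not sufficient: P7 (Hn <- Dv -> Jl) has no collider blocking it and no conditioned non-collider, so it is open.
Try {Dv}:
  P1: blocked at fork node Dv ∈ conditioning set.
  P2: blocked at fork node Dv ∈ conditioning set.
  P3: blocked at fork node Dv ∈ conditioning set.
  P4: blocked at fork node Dv ∈ conditioning set.
  P5: blocked at fork node Dv ∈ conditioning set.
  P6: blocked at fork node Dv ∈ conditioning set.
  P7: blocked at fork node Dv ∈ conditioning set.
{Dv} contains no descendant of Hn and blocks every backdoor path.
No other singleton works — e.g. {Kg} leaves P7 open — so {Dv} is the unique smallest valid adjustment set.

{Dv}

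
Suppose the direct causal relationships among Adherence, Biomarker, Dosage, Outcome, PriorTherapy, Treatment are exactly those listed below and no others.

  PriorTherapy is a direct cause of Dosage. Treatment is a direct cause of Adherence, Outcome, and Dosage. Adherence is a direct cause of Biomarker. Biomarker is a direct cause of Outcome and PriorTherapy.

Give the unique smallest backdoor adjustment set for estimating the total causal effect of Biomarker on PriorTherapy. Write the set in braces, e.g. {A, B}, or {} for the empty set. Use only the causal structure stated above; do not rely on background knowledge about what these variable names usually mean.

{}

Variables eligible for adjustment (non-descendants of Biomarker, excluding Biomarker and PriorTherapy): {Adherence, Treatment}.
Backdoor paths from Biomarker to PriorTherapy:
  P1: Biomarker <- Adherence <- Treatment -> Dosage <- PriorTherapy
Each backdoor path contains an unconditioned collider, so every path is already blocked with the empty conditioning set:
  P1: blocked at collider Dosage (neither it nor any descendant is in the conditioning set).
The empty set is therefore the unique smallest valid set.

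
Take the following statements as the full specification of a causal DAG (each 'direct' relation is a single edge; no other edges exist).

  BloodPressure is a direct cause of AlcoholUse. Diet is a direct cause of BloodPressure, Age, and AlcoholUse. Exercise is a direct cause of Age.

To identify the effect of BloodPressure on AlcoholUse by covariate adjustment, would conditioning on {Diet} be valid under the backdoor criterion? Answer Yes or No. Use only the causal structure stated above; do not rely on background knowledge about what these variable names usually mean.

Yes

Backdoor paths from BloodPressure to AlcoholUse (paths whose first edge points into BloodPressure):
  P1: BloodPressure <- Diet -> AlcoholUse
Condition 1 (no descendant of BloodPressure in the set): holds — descendants of BloodPressure are {AlcoholUse}; none are in {Diet}.
Condition 2 (every backdoor path blocked by {Diet}):
  P1: blocked at fork node Diet ∈ conditioning set.
{Diet} satisfies the backdoor criterion.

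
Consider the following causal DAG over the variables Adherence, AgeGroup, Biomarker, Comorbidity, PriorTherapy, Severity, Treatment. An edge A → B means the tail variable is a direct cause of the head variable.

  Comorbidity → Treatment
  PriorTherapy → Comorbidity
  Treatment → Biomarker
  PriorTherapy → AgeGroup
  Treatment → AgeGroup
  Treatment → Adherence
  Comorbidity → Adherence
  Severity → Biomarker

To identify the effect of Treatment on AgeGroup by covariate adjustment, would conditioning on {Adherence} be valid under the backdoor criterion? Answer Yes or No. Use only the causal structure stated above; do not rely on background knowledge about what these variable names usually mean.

Backdoor paths from Treatment to AgeGroup (paths whose first edge points into Treatment):
  P1: Treatment <- Comorbidity <- PriorTherapy -> AgeGroup
Condition 1 (no descendant of Treatment in the set): FAILS — Adherence is a descendant of Treatment.
Condition 2 (every backdoor path blocked by {Adherence}):
  P1: open — no interior node is in the conditioning set.
{Adherence} does not satisfy the backdoor criterion.

No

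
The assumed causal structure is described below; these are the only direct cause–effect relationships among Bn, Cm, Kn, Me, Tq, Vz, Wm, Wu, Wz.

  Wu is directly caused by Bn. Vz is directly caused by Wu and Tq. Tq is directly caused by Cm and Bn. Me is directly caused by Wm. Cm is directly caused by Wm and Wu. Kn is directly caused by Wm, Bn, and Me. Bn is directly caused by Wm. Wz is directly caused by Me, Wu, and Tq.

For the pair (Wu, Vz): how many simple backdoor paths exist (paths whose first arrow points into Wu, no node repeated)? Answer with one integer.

8

A backdoor path from Wu to Vz is any simple undirected path whose first edge points into Wu (i.e. leaves Wu via a parent).
Parents of Wu: {Bn}.
Enumerating:
  P1: Wu <- Bn <- Wm -> Me -> Wz <- Tq -> Vz
  P2: Wu <- Bn <- Wm -> Cm -> Tq -> Vz
  P3: Wu <- Bn <- Wm -> Kn <- Me -> Wz <- Tq -> Vz
  P4: Wu <- Bn -> Tq -> Vz
  P5: Wu <- Bn -> Kn <- Wm -> Me -> Wz <- Tq -> Vz
  P6: Wu <- Bn -> Kn <- Wm -> Cm -> Tq -> Vz
  P7: Wu <- Bn -> Kn <- Me <- Wm -> Cm -> Tq -> Vz
  P8: Wu <- Bn -> Kn <- Me -> Wz <- Tq -> Vz
That exhausts the simple backdoor paths. Count: 8.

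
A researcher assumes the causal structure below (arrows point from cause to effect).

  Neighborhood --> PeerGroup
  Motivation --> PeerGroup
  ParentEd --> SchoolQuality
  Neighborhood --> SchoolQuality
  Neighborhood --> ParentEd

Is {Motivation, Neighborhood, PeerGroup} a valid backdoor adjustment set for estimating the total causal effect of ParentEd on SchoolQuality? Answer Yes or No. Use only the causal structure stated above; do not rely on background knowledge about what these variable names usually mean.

Backdoor paths from ParentEd to SchoolQuality (paths whose first edge points into ParentEd):
  P1: ParentEd <- Neighborhood -> SchoolQuality
Condition 1 (no descendant of ParentEd in the set): holds — descendants of ParentEd are {SchoolQuality}; none are in {Motivation, Neighborhood, PeerGroup}.
Condition 2 (every backdoor path blocked by {Motivation, Neighborhood, PeerGroup}):
  P1: blocked at fork node Neighborhood ∈ conditioning set.
{Motivation, Neighborhood, PeerGroup} satisfies the backdoor criterion.

Yes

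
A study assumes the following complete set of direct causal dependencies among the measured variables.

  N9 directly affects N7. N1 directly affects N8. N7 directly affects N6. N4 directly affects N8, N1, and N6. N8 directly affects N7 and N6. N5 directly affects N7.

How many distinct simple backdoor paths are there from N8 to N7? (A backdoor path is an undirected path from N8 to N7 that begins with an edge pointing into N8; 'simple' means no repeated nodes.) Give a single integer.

2

A backdoor path from N8 to N7 is any simple undirected path whose first edge points into N8 (i.e. leaves N8 via a parent).
Parents of N8: {N1, N4}.
Enumerating:
  P1: N8 <- N4 -> N6 <- N7
  P2: N8 <- N1 <- N4 -> N6 <- N7
That exhausts the simple backdoor paths. Count: 2.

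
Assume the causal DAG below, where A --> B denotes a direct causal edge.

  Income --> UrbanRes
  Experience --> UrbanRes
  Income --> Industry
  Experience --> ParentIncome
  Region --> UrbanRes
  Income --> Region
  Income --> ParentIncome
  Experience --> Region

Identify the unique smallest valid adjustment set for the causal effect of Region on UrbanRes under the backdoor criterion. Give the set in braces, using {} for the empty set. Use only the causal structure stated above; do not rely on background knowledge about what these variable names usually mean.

Variables eligible for adjustment (non-descendants of Region, excluding Region and UrbanRes): {Experience, Income, Industry, ParentIncome}.
Backdoor paths from Region to UrbanRes:
  P1: Region <- Income -> ParentIncome <- Experience -> UrbanRes
  P2: Region <- Income -> UrbanRes
  P3: Region <- Experience -> ParentIncome <- Income -> UrbanRes
  P4: Region <- Experience -> UrbanRes
The empty set is not sufficient: P2 (Region <- Income -> UrbanRes) has no collider blocking it and no conditioned non-collider, so it is open.
Try {Experience, Income}:
  P1: blocked at fork node Income ∈ conditioning set.
  P2: blocked at fork node Income ∈ conditioning set.
  P3: blocked at fork node Experience ∈ conditioning set.
  P4: blocked at fork node Experience ∈ conditioning set.
{Experience, Income} contains no descendant of Region and blocks every backdoor path.
Every element of {Experience, Income} is needed (dropping Experience leaves P4 open; dropping Income leaves P2 open), so no proper subset is valid.
Among all size-2 subsets of the eligible variables, only {Experience, Income} blocks every backdoor path, so it is the unique smallest valid adjustment set.

{Experience, Income}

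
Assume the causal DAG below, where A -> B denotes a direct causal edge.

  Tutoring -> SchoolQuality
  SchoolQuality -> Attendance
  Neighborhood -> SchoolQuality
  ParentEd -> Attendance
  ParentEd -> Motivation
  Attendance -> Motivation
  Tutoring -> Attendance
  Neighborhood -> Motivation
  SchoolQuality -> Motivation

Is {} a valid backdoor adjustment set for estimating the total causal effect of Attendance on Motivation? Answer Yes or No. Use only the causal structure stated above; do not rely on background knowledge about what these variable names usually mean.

No

Backdoor paths from Attendance to Motivation (paths whose first edge points into Attendance):
  P1: Attendance <- ParentEd -> Motivation
  P2: Attendance <- Tutoring -> SchoolQuality <- Neighborhood -> Motivation
  P3: Attendance <- Tutoring -> SchoolQuality -> Motivation
  P4: Attendance <- SchoolQuality <- Neighborhood -> Motivation
  P5: Attendance <- SchoolQuality -> Motivation
Condition 1 (no descendant of Attendance in the set): holds — descendants of Attendance are {Motivation}; none are in {}.
Condition 2 (every backdoor path blocked by {}):
  P1: open — no interior node is in the conditioning set.
  P2: blocked at collider SchoolQuality (neither it nor any descendant is in the conditioning set).
  P3: open — no interior node is in the conditioning set.
  P4: open — no interior node is in the conditioning set.
  P5: open — no interior node is in the conditioning set.
{} does not satisfy the backdoor criterion.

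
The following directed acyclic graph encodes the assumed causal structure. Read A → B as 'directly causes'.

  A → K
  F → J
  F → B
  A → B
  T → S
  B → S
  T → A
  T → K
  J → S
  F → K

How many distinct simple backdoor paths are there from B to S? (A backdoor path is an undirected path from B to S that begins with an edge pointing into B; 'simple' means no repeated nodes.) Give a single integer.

7

A backdoor path from B to S is any simple undirected path whose first edge points into B (i.e. leaves B via a parent).
Parents of B: {A, F}.
Enumerating:
  P1: B <- F -> J -> S
  P2: B <- F -> K <- T -> S
  P3: B <- F -> K <- A <- T -> S
  P4: B <- A <- T -> K <- F -> J -> S
  P5: B <- A <- T -> S
  P6: B <- A -> K <- T -> S
  P7: B <- A -> K <- F -> J -> S
That exhausts the simple backdoor paths. Count: 7.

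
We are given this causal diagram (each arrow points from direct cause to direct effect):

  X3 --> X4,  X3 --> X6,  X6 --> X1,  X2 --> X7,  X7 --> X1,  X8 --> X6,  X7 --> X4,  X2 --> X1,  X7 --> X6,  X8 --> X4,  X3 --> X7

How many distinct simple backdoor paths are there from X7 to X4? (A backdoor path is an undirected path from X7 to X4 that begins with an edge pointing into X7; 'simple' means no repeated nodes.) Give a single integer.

A backdoor path from X7 to X4 is any simple undirected path whose first edge points into X7 (i.e. leaves X7 via a parent).
Parents of X7: {X2, X3}.
Enumerating:
  P1: X7 <- X3 -> X6 <- X8 -> X4
  P2: X7 <- X3 -> X4
  P3: X7 <- X2 -> X1 <- X6 <- X3 -> X4
  P4: X7 <- X2 -> X1 <- X6 <- X8 -> X4
That exhausts the simple backdoor paths. Count: 4.

4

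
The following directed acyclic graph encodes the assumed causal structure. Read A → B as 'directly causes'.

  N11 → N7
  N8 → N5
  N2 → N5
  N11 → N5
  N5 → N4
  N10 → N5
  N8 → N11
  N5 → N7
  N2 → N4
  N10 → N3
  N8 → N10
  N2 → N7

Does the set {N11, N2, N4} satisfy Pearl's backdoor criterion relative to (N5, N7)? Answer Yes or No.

Backdoor paths from N5 to N7 (paths whose first edge points into N5):
  P1: N5 <- N8 -> N11 -> N7
  P2: N5 <- N10 <- N8 -> N11 -> N7
  P3: N5 <- N11 -> N7
  P4: N5 <- N2 -> N7
Condition 1 (no descendant of N5 in the set): FAILS — N4 is a descendant of N5.
Condition 2 (every backdoor path blocked by {N11, N2, N4}):
  P1: blocked at chain node N11 ∈ conditioning set.
  P2: blocked at chain node N11 ∈ conditioning set.
  P3: blocked at fork node N11 ∈ conditioning set.
  P4: blocked at fork node N2 ∈ conditioning set.
{N11, N2, N4} does not satisfy the backdoor criterion.

No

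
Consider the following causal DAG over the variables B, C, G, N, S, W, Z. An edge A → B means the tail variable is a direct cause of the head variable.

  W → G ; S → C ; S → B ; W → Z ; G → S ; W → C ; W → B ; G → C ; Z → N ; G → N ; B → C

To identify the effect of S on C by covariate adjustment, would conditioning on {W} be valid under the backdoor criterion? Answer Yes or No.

Backdoor paths from S to C (paths whose first edge points into S):
  P1: S <- G <- W -> B -> C
  P2: S <- G <- W -> C
  P3: S <- G -> N <- Z <- W -> B -> C
  P4: S <- G -> N <- Z <- W -> C
  P5: S <- G -> C
Condition 1 (no descendant of S in the set): holds — descendants of S are {B, C}; none are in {W}.
Condition 2 (every backdoor path blocked by {W}):
  P1: blocked at fork node W ∈ conditioning set.
  P2: blocked at fork node W ∈ conditioning set.
  P3: blocked at collider N (neither it nor any descendant is in the conditioning set).
  P4: blocked at collider N (neither it nor any descendant is in the conditioning set).
  P5: open — no interior node is in the conditioning set.
{W} does not satisfy the backdoor criterion.

No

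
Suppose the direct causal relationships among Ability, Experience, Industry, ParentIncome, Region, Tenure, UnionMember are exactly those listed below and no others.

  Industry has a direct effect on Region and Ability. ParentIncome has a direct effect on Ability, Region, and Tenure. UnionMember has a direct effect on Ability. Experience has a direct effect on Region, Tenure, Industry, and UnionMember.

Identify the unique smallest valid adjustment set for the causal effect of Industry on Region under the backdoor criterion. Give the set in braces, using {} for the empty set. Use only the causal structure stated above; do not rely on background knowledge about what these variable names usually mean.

Variables eligible for adjustment (non-descendants of Industry, excluding Industry and Region): {Experience, ParentIncome, Tenure, UnionMember}.
Backdoor paths from Industry to Region:
  P1: Industry <- Experience -> Region
  P2: Industry <- Experience -> UnionMember -> Ability <- ParentIncome -> Region
  P3: Industry <- Experience -> Tenure <- ParentIncome -> Region
The empty set is not sufficient: P1 (Industry <- Experience -> Region) has no collider blocking it and no conditioned non-collider, so it is open.
Try {Experience}:
  P1: blocked at fork node Experience ∈ conditioning set.
  P2: blocked at fork node Experience ∈ conditioning set.
  P3: blocked at fork node Experience ∈ conditioning set.
{Experience} contains no descendant of Industry and blocks every backdoor path.
No other singleton works — e.g. {ParentIncome} leaves P1 open — so {Experience} is the unique smallest valid adjustment set.

{Experience}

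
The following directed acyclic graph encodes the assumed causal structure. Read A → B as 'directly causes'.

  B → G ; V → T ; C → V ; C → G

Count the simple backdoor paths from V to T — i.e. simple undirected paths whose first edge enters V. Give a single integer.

0

A backdoor path from V to T is any simple undirected path whose first edge points into V (i.e. leaves V via a parent).
Parents of V: {C}.
No simple path from any parent of V reaches T without revisiting V, so there are no backdoor paths.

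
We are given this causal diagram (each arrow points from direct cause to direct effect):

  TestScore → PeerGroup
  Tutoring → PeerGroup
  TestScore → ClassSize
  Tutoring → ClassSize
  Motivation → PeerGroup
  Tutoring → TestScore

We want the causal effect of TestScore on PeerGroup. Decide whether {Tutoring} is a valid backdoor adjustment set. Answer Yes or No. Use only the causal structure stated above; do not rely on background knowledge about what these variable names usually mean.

Yes

Backdoor paths from TestScore to PeerGroup (paths whose first edge points into TestScore):
  P1: TestScore <- Tutoring -> PeerGroup
Condition 1 (no descendant of TestScore in the set): holds — descendants of TestScore are {ClassSize, PeerGroup}; none are in {Tutoring}.
Condition 2 (every backdoor path blocked by {Tutoring}):
  P1: blocked at fork node Tutoring ∈ conditioning set.
{Tutoring} satisfies the backdoor criterion.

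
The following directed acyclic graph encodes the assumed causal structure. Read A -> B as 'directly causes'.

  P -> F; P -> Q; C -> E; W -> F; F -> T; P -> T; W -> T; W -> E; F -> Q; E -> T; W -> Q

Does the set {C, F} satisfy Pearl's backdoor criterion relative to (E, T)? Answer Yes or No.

Backdoor paths from E to T (paths whose first edge points into E):
  P1: E <- W -> F <- P -> T
  P2: E <- W -> F -> Q <- P -> T
  P3: E <- W -> F -> T
  P4: E <- W -> Q <- P -> F -> T
  P5: E <- W -> Q <- P -> T
  P6: E <- W -> Q <- F <- P -> T
  P7: E <- W -> Q <- F -> T
  P8: E <- W -> T
Condition 1 (no descendant of E in the set): holds — descendants of E are {T}; none are in {C, F}.
Condition 2 (every backdoor path blocked by {C, F}):
  P1: open — collider(s) F are conditioned on (or have a conditioned descendant) and no non-collider on the path is in the set.
  P2: blocked at chain node F ∈ conditioning set.
  P3: blocked at chain node F ∈ conditioning set.
  P4: blocked at collider Q (neither it nor any descendant is in the conditioning set).
  P5: blocked at collider Q (neither it nor any descendant is in the conditioning set).
  P6: blocked at collider Q (neither it nor any descendant is in the conditioning set).
  P7: blocked at collider Q (neither it nor any descendant is in the conditioning set).
  P8: open — no interior node is in the conditioning set.
{C, F} does not satisfy the backdoor criterion.

No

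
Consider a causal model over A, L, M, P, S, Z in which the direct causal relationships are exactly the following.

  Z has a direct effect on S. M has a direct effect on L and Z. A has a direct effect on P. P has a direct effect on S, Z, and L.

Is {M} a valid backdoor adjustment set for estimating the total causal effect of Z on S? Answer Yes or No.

No

Backdoor paths from Z to S (paths whose first edge points into Z):
  P1: Z <- P -> S
  P2: Z <- M -> L <- P -> S
Condition 1 (no descendant of Z in the set): holds — descendants of Z are {S}; none are in {M}.
Condition 2 (every backdoor path blocked by {M}):
  P1: open — no interior node is in the conditioning set.
  P2: blocked at fork node M ∈ conditioning set.
{M} does not satisfy the backdoor criterion.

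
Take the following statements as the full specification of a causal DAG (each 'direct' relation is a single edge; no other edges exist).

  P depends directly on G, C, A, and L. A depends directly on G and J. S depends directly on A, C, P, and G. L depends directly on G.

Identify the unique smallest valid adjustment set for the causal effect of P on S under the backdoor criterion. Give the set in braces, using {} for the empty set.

{A, C, G}

Variables eligible for adjustment (non-descendants of P, excluding P and S): {A, C, G, J, L}.
Backdoor paths from P to S:
  P1: P <- C -> S
  P2: P <- G -> A -> S
  P3: P <- G -> S
  P4: P <- L <- G -> A -> S
  P5: P <- L <- G -> S
  P6: P <- A <- G -> S
  P7: P <- A -> S
The empty set is not sufficient: P1 (P <- C -> S) has no collider blocking it and no conditioned non-collider, so it is open.
Try {A, C, G}:
  P1: blocked at fork node C ∈ conditioning set.
  P2: blocked at fork node G ∈ conditioning set.
  P3: blocked at fork node G ∈ conditioning set.
  P4: blocked at fork node G ∈ conditioning set.
  P5: blocked at fork node G ∈ conditioning set.
  P6: blocked at chain node A ∈ conditioning set.
  P7: blocked at fork node A ∈ conditioning set.
{A, C, G} contains no descendant of P and blocks every backdoor path.
Every element of {A, C, G} is needed (dropping A leaves P7 open; dropping C leaves P1 open; dropping G leaves P3 open), so no proper subset is valid.
Among all size-3 subsets of the eligible variables, only {A, C, G} blocks every backdoor path, so it is the unique smallest valid adjustment set.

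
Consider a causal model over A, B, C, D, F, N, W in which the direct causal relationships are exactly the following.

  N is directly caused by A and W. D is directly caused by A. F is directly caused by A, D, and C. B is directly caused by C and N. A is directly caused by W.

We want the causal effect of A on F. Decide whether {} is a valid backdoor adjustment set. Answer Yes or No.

Backdoor paths from A to F (paths whose first edge points into A):
  P1: A <- W -> N -> B <- C -> F
Condition 1 (no descendant of A in the set): holds — descendants of A are {B, D, F, N}; none are in {}.
Condition 2 (every backdoor path blocked by {}):
  P1: blocked at collider B (neither it nor any descendant is in the conditioning set).
{} satisfies the backdoor criterion.

Yes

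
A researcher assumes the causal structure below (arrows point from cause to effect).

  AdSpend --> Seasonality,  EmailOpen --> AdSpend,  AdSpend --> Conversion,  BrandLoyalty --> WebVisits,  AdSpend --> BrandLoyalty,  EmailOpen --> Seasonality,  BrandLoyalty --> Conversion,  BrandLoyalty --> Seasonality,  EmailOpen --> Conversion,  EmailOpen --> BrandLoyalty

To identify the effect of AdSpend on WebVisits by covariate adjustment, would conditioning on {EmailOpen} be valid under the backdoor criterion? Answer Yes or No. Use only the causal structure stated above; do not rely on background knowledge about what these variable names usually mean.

Yes

Backdoor paths from AdSpend to WebVisits (paths whose first edge points into AdSpend):
  P1: AdSpend <- EmailOpen -> BrandLoyalty -> WebVisits
  P2: AdSpend <- EmailOpen -> Seasonality <- BrandLoyalty -> WebVisits
  P3: AdSpend <- EmailOpen -> Conversion <- BrandLoyalty -> WebVisits
Condition 1 (no descendant of AdSpend in the set): holds — descendants of AdSpend are {BrandLoyalty, Conversion, Seasonality, WebVisits}; none are in {EmailOpen}.
Condition 2 (every backdoor path blocked by {EmailOpen}):
  P1: blocked at fork node EmailOpen ∈ conditioning set.
  P2: blocked at fork node EmailOpen ∈ conditioning set.
  P3: blocked at fork node EmailOpen ∈ conditioning set.
{EmailOpen} satisfies the backdoor criterion.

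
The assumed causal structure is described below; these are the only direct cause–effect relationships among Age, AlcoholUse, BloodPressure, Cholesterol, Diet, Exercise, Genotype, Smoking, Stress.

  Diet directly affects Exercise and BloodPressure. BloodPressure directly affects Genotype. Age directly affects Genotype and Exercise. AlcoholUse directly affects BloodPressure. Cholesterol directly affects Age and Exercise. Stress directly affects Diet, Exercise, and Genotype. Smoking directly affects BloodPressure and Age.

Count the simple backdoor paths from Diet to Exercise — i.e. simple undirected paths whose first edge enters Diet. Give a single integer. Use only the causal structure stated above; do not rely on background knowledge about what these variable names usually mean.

5

A backdoor path from Diet to Exercise is any simple undirected path whose first edge points into Diet (i.e. leaves Diet via a parent).
Parents of Diet: {Stress}.
Enumerating:
  P1: Diet <- Stress -> Exercise
  P2: Diet <- Stress -> Genotype <- Age <- Cholesterol -> Exercise
  P3: Diet <- Stress -> Genotype <- Age -> Exercise
  P4: Diet <- Stress -> Genotype <- BloodPressure <- Smoking -> Age <- Cholesterol -> Exercise
  P5: Diet <- Stress -> Genotype <- BloodPressure <- Smoking -> Age -> Exercise
That exhausts the simple backdoor paths. Count: 5.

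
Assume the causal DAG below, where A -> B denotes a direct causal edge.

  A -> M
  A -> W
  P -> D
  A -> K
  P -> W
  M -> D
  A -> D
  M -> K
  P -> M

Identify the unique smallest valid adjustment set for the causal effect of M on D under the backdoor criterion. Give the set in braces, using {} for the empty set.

Variables eligible for adjustment (non-descendants of M, excluding M and D): {A, P, W}.
Backdoor paths from M to D:
  P1: M <- A -> W <- P -> D
  P2: M <- A -> D
  P3: M <- P -> W <- A -> D
  P4: M <- P -> D
The empty set is not sufficient: P2 (M <- A -> D) has no collider blocking it and no conditioned non-collider, so it is open.
Try {A, P}:
  P1: blocked at fork node A ∈ conditioning set.
  P2: blocked at fork node A ∈ conditioning set.
  P3: blocked at fork node P ∈ conditioning set.
  P4: blocked at fork node P ∈ conditioning set.
{A, P} contains no descendant of M and blocks every backdoor path.
Every element of {A, P} is needed (dropping A leaves P2 open; dropping P leaves P4 open), so no proper subset is valid.
Among all size-2 subsets of the eligible variables, only {A, P} blocks every backdoor path, so it is the unique smallest valid adjustment set.

{A, P}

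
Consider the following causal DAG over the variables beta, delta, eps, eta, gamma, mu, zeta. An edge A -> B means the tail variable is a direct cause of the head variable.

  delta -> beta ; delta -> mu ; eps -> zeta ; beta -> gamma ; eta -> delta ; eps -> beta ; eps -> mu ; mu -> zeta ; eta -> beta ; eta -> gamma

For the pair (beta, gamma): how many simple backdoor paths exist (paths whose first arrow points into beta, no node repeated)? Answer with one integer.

4

A backdoor path from beta to gamma is any simple undirected path whose first edge points into beta (i.e. leaves beta via a parent).
Parents of beta: {delta, eps, eta}.
Enumerating:
  P1: beta <- eps -> mu <- delta <- eta -> gamma
  P2: beta <- eps -> zeta <- mu <- delta <- eta -> gamma
  P3: beta <- eta -> gamma
  P4: beta <- delta <- eta -> gamma
That exhausts the simple backdoor paths. Count: 4.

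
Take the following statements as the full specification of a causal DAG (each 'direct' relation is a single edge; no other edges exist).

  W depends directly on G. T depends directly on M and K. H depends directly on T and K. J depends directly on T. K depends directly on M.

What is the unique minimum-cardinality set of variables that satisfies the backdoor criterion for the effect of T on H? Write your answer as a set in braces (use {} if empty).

Variables eligible for adjustment (non-descendants of T, excluding T and H): {G, K, M, W}.
Backdoor paths from T to H:
  P1: T <- M -> K -> H
  P2: T <- K -> H
The empty set is not sufficient: P1 (T <- M -> K -> H) has no collider blocking it and no conditioned non-collider, so it is open.
Try {K}:
  P1: blocked at chain node K ∈ conditioning set.
  P2: blocked at fork node K ∈ conditioning set.
{K} contains no descendant of T and blocks every backdoor path.
No other singleton works — e.g. {G} leaves P1 open — so {K} is the unique smallest valid adjustment set.

{K}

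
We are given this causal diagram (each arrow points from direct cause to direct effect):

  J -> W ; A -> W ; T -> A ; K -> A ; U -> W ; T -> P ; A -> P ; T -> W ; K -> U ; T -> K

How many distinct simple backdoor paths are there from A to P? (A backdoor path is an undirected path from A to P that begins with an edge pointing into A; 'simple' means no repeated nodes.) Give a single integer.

3

A backdoor path from A to P is any simple undirected path whose first edge points into A (i.e. leaves A via a parent).
Parents of A: {K, T}.
Enumerating:
  P1: A <- T -> P
  P2: A <- K <- T -> P
  P3: A <- K -> U -> W <- T -> P
That exhausts the simple backdoor paths. Count: 3.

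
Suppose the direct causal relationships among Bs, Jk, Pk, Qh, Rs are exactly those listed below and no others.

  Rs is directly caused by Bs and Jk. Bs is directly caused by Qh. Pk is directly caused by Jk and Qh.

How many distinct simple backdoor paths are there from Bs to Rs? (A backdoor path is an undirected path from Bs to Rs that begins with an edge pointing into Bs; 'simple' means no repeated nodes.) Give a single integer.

A backdoor path from Bs to Rs is any simple undirected path whose first edge points into Bs (i.e. leaves Bs via a parent).
Parents of Bs: {Qh}.
Enumerating:
  P1: Bs <- Qh -> Pk <- Jk -> Rs
That exhausts the simple backdoor paths. Count: 1.

1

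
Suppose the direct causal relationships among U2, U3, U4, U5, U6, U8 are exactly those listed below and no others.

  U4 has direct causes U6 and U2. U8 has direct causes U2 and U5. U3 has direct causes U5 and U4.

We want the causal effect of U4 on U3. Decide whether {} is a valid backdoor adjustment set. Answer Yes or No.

Backdoor paths from U4 to U3 (paths whose first edge points into U4):
  P1: U4 <- U2 -> U8 <- U5 -> U3
Condition 1 (no descendant of U4 in the set): holds — descendants of U4 are {U3}; none are in {}.
Condition 2 (every backdoor path blocked by {}):
  P1: blocked at collider U8 (neither it nor any descendant is in the conditioning set).
{} satisfies the backdoor criterion.

Yes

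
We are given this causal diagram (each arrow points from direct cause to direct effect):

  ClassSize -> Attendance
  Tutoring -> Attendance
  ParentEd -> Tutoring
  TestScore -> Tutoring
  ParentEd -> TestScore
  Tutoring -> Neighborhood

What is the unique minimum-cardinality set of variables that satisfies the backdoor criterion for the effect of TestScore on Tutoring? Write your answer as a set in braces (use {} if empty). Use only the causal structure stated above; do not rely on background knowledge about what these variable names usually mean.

{ParentEd}

Variables eligible for adjustment (non-descendants of TestScore, excluding TestScore and Tutoring): {ClassSize, ParentEd}.
Backdoor paths from TestScore to Tutoring:
  P1: TestScore <- ParentEd -> Tutoring
The empty set is not sufficient: P1 (TestScore <- ParentEd -> Tutoring) has no collider blocking it and no conditioned non-collider, so it is open.
Try {ParentEd}:
  P1: blocked at fork node ParentEd ∈ conditioning set.
{ParentEd} contains no descendant of TestScore and blocks every backdoor path.
No other singleton works — e.g. {ClassSize} leaves P1 open — so {ParentEd} is the unique smallest valid adjustment set.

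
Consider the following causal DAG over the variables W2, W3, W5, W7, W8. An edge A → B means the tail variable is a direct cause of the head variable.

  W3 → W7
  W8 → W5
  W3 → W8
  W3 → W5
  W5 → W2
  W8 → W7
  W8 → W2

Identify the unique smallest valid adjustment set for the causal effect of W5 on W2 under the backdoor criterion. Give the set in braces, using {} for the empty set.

{W8}

Variables eligible for adjustment (non-descendants of W5, excluding W5 and W2): {W3, W7, W8}.
Backdoor paths from W5 to W2:
  P1: W5 <- W3 -> W8 -> W2
  P2: W5 <- W3 -> W7 <- W8 -> W2
  P3: W5 <- W8 -> W2
The empty set is not sufficient: P1 (W5 <- W3 -> W8 -> W2) has no collider blocking it and no conditioned non-collider, so it is open.
Try {W8}:
  P1: blocked at chain node W8 ∈ conditioning set.
  P2: blocked at collider W7 (neither it nor any descendant is in the conditioning set).
  P3: blocked at fork node W8 ∈ conditioning set.
{W8} contains no descendant of W5 and blocks every backdoor path.
No other singleton works — e.g. {W3} leaves P3 open — so {W8} is the unique smallest valid adjustment set.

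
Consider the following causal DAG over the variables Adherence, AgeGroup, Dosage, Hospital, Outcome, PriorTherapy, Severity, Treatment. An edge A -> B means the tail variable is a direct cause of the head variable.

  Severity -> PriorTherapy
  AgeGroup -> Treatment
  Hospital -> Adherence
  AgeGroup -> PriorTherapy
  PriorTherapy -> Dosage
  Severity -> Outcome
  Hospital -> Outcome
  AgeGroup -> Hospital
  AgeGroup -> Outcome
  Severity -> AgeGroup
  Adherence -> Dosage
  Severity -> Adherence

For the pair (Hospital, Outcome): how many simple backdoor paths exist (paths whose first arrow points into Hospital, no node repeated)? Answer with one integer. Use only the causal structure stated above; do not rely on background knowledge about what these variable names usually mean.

4

A backdoor path from Hospital to Outcome is any simple undirected path whose first edge points into Hospital (i.e. leaves Hospital via a parent).
Parents of Hospital: {AgeGroup}.
Enumerating:
  P1: Hospital <- AgeGroup <- Severity -> Outcome
  P2: Hospital <- AgeGroup -> Outcome
  P3: Hospital <- AgeGroup -> PriorTherapy <- Severity -> Outcome
  P4: Hospital <- AgeGroup -> PriorTherapy -> Dosage <- Adherence <- Severity -> Outcome
That exhausts the simple backdoor paths. Count: 4.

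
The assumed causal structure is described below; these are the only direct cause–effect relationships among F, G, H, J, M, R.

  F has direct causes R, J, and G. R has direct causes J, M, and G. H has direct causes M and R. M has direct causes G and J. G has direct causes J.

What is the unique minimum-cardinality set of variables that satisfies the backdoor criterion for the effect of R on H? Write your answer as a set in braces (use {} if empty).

{M}

Variables eligible for adjustment (non-descendants of R, excluding R and H): {G, J, M}.
Backdoor paths from R to H:
  P1: R <- J -> G -> M -> H
  P2: R <- J -> M -> H
  P3: R <- J -> F <- G -> M -> H
  P4: R <- G <- J -> M -> H
  P5: R <- G -> M -> H
  P6: R <- G -> F <- J -> M -> H
  P7: R <- M -> H
The empty set is not sufficient: P1 (R <- J -> G -> M -> H) has no collider blocking it and no conditioned non-collider, so it is open.
Try {M}:
  P1: blocked at chain node M ∈ conditioning set.
  P2: blocked at chain node M ∈ conditioning set.
  P3: blocked at collider F (neither it nor any descendant is in the conditioning set).
  P4: blocked at chain node M ∈ conditioning set.
  P5: blocked at chain node M ∈ conditioning set.
  P6: blocked at collider F (neither it nor any descendant is in the conditioning set).
  P7: blocked at fork node M ∈ conditioning set.
{M} contains no descendant of R and blocks every backdoor path.
No other singleton works — e.g. {J} leaves P5 open — so {M} is the unique smallest valid adjustment set.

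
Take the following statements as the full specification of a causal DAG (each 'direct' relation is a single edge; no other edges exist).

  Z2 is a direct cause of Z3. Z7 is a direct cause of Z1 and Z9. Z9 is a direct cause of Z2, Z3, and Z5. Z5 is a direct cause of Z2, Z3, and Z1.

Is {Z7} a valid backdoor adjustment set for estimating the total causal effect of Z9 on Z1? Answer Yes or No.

Yes

Backdoor paths from Z9 to Z1 (paths whose first edge points into Z9):
  P1: Z9 <- Z7 -> Z1
Condition 1 (no descendant of Z9 in the set): holds — descendants of Z9 are {Z1, Z2, Z3, Z5}; none are in {Z7}.
Condition 2 (every backdoor path blocked by {Z7}):
  P1: blocked at fork node Z7 ∈ conditioning set.
{Z7} satisfies the backdoor criterion.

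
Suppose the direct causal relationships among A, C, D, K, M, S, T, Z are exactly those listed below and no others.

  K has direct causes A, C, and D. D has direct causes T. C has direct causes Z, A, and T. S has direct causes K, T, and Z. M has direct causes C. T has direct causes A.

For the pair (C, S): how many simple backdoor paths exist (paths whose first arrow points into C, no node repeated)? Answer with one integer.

A backdoor path from C to S is any simple undirected path whose first edge points into C (i.e. leaves C via a parent).
Parents of C: {A, T, Z}.
Enumerating:
  P1: C <- A -> T -> D -> K -> S
  P2: C <- A -> T -> S
  P3: C <- A -> K <- D <- T -> S
  P4: C <- A -> K -> S
  P5: C <- Z -> S
  P6: C <- T <- A -> K -> S
  P7: C <- T -> D -> K -> S
  P8: C <- T -> S
That exhausts the simple backdoor paths. Count: 8.

8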